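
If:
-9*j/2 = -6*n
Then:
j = 4*n/3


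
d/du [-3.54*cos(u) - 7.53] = 3.54*sin(u)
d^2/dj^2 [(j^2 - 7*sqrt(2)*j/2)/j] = 0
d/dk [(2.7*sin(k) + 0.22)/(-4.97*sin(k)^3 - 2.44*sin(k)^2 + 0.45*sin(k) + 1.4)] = (26.838*sin(k)^3 + 9.8682*sin(k)^2 + 1.0736*sin(k) + 3.681)*cos(k)/(24.7009*sin(k)^6 + 24.2536*sin(k)^5 + 1.4806*sin(k)^4 - 16.112*sin(k)^3 - 6.6295*sin(k)^2 + 1.26*sin(k) + 1.96)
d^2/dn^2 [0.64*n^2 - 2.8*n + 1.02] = 1.28000000000000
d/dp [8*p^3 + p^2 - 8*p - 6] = 24*p^2 + 2*p - 8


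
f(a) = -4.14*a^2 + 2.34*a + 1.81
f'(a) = 2.34 - 8.28*a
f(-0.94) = -4.05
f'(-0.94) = 10.12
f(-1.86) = -16.87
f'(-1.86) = 17.74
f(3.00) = -28.43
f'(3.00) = -22.50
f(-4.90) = -109.06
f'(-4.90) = 42.91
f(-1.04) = -5.10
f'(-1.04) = 10.95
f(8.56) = -281.51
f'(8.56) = -68.54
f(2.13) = -11.99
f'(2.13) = -15.30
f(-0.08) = 1.60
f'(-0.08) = 3.00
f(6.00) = -133.19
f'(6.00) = -47.34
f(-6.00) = -161.27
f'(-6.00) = 52.02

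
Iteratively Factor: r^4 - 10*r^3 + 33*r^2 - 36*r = (r - 3)*(r^3 - 7*r^2 + 12*r) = (r - 3)^2*(r^2 - 4*r) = (r - 4)*(r - 3)^2*(r)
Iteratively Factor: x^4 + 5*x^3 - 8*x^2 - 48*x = (x - 3)*(x^3 + 8*x^2 + 16*x) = (x - 3)*(x + 4)*(x^2 + 4*x) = (x - 3)*(x + 4)^2*(x)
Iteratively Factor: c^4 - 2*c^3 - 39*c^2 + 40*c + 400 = (c - 5)*(c^3 + 3*c^2 - 24*c - 80) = (c - 5)^2*(c^2 + 8*c + 16) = (c - 5)^2*(c + 4)*(c + 4)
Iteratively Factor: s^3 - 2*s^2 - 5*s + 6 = (s - 3)*(s^2 + s - 2) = (s - 3)*(s + 2)*(s - 1)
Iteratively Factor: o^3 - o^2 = (o)*(o^2 - o) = o*(o - 1)*(o)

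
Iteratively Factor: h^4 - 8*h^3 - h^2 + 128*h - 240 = (h - 3)*(h^3 - 5*h^2 - 16*h + 80) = (h - 3)*(h + 4)*(h^2 - 9*h + 20) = (h - 5)*(h - 3)*(h + 4)*(h - 4)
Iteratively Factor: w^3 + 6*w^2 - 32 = (w - 2)*(w^2 + 8*w + 16) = (w - 2)*(w + 4)*(w + 4)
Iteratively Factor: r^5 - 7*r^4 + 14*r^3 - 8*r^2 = (r - 1)*(r^4 - 6*r^3 + 8*r^2) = r*(r - 1)*(r^3 - 6*r^2 + 8*r) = r^2*(r - 1)*(r^2 - 6*r + 8) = r^2*(r - 4)*(r - 1)*(r - 2)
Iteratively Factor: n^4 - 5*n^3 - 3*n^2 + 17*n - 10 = (n - 1)*(n^3 - 4*n^2 - 7*n + 10) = (n - 1)*(n + 2)*(n^2 - 6*n + 5) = (n - 5)*(n - 1)*(n + 2)*(n - 1)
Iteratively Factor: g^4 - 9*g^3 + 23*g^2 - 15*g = (g - 1)*(g^3 - 8*g^2 + 15*g) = g*(g - 1)*(g^2 - 8*g + 15) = g*(g - 3)*(g - 1)*(g - 5)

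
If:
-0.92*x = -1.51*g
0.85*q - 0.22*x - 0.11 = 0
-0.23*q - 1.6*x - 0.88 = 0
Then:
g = -0.33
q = -0.01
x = -0.55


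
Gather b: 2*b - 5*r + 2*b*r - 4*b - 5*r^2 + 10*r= b*(2*r - 2) - 5*r^2 + 5*r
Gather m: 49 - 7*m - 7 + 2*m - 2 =40 - 5*m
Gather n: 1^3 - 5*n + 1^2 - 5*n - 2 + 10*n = 0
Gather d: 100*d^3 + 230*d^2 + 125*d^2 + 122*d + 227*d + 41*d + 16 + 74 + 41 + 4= 100*d^3 + 355*d^2 + 390*d + 135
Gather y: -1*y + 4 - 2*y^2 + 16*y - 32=-2*y^2 + 15*y - 28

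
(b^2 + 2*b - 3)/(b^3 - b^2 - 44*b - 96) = (b - 1)/(b^2 - 4*b - 32)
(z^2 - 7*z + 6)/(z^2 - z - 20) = (-z^2 + 7*z - 6)/(-z^2 + z + 20)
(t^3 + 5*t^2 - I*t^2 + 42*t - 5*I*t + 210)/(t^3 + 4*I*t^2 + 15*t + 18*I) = (t^2 + t*(5 - 7*I) - 35*I)/(t^2 - 2*I*t + 3)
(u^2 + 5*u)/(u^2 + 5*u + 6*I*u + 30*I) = u/(u + 6*I)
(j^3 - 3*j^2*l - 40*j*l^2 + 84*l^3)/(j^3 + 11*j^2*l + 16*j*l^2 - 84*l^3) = (j - 7*l)/(j + 7*l)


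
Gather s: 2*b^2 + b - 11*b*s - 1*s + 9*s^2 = 2*b^2 + b + 9*s^2 + s*(-11*b - 1)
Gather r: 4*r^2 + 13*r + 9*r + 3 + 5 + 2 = 4*r^2 + 22*r + 10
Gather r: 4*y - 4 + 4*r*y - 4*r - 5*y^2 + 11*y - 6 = r*(4*y - 4) - 5*y^2 + 15*y - 10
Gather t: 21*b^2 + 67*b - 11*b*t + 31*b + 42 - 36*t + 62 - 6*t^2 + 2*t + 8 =21*b^2 + 98*b - 6*t^2 + t*(-11*b - 34) + 112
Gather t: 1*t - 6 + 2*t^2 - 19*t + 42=2*t^2 - 18*t + 36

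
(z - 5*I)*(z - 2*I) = z^2 - 7*I*z - 10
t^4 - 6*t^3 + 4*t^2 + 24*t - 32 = (t - 4)*(t - 2)^2*(t + 2)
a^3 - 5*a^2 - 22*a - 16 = (a - 8)*(a + 1)*(a + 2)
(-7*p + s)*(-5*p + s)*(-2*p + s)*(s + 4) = -70*p^3*s - 280*p^3 + 59*p^2*s^2 + 236*p^2*s - 14*p*s^3 - 56*p*s^2 + s^4 + 4*s^3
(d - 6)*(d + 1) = d^2 - 5*d - 6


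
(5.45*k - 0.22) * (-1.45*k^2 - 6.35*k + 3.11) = -7.9025*k^3 - 34.2885*k^2 + 18.3465*k - 0.6842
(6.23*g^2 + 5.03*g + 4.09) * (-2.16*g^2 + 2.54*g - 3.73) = -13.4568*g^4 + 4.9594*g^3 - 19.2961*g^2 - 8.3733*g - 15.2557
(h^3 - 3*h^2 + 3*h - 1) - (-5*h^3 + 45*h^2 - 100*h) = 6*h^3 - 48*h^2 + 103*h - 1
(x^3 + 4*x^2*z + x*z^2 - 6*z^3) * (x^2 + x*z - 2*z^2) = x^5 + 5*x^4*z + 3*x^3*z^2 - 13*x^2*z^3 - 8*x*z^4 + 12*z^5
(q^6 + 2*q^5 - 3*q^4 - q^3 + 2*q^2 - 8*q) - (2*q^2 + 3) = q^6 + 2*q^5 - 3*q^4 - q^3 - 8*q - 3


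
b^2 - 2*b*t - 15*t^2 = (b - 5*t)*(b + 3*t)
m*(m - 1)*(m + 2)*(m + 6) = m^4 + 7*m^3 + 4*m^2 - 12*m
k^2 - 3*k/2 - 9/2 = (k - 3)*(k + 3/2)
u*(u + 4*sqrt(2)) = u^2 + 4*sqrt(2)*u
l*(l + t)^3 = l^4 + 3*l^3*t + 3*l^2*t^2 + l*t^3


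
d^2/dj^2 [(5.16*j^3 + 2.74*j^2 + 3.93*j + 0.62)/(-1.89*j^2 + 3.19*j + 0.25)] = (-2.8421709430404e-14*j^5 - 2.8421709430404e-14*j^4 - 171.009726*j^3 - 45.746712*j^2 + 9.351702*j - 7.278414)/(6.751269*j^6 - 34.184997*j^5 + 55.019412*j^4 - 23.418109*j^3 - 7.2777*j^2 - 0.598125*j - 0.015625)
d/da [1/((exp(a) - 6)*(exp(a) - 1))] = (7 - 2*exp(a))*exp(a)/(exp(4*a) - 14*exp(3*a) + 61*exp(2*a) - 84*exp(a) + 36)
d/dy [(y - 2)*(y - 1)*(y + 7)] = 3*y^2 + 8*y - 19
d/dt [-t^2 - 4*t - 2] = -2*t - 4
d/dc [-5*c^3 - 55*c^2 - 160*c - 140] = -15*c^2 - 110*c - 160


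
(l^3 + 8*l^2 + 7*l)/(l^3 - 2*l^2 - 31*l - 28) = l*(l + 7)/(l^2 - 3*l - 28)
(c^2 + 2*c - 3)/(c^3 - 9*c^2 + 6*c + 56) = (c^2 + 2*c - 3)/(c^3 - 9*c^2 + 6*c + 56)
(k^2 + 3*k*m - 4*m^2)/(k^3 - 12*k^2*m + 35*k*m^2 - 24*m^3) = (k + 4*m)/(k^2 - 11*k*m + 24*m^2)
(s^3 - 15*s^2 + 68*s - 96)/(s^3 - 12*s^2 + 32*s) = (s - 3)/s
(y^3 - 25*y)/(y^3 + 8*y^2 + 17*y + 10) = y*(y - 5)/(y^2 + 3*y + 2)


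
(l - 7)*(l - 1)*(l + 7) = l^3 - l^2 - 49*l + 49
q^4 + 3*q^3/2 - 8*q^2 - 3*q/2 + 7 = (q - 2)*(q - 1)*(q + 1)*(q + 7/2)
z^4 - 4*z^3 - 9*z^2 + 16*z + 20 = (z - 5)*(z - 2)*(z + 1)*(z + 2)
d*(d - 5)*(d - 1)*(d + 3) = d^4 - 3*d^3 - 13*d^2 + 15*d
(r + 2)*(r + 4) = r^2 + 6*r + 8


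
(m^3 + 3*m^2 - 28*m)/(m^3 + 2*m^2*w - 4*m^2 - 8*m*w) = (m + 7)/(m + 2*w)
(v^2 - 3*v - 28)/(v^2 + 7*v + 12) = (v - 7)/(v + 3)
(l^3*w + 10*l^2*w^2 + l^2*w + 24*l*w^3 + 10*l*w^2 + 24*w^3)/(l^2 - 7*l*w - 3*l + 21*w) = w*(l^3 + 10*l^2*w + l^2 + 24*l*w^2 + 10*l*w + 24*w^2)/(l^2 - 7*l*w - 3*l + 21*w)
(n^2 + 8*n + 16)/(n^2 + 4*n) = (n + 4)/n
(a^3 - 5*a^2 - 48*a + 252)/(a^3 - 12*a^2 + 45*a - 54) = (a^2 + a - 42)/(a^2 - 6*a + 9)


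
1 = 1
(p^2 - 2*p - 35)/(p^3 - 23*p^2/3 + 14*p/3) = 3*(p + 5)/(p*(3*p - 2))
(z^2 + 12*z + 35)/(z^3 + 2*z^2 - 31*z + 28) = (z + 5)/(z^2 - 5*z + 4)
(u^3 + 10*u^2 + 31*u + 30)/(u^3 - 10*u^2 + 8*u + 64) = (u^2 + 8*u + 15)/(u^2 - 12*u + 32)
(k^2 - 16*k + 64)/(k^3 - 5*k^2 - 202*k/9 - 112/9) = 9*(k - 8)/(9*k^2 + 27*k + 14)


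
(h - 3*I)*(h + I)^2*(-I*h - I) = -I*h^4 - h^3 - I*h^3 - h^2 - 5*I*h^2 + 3*h - 5*I*h + 3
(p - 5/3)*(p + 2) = p^2 + p/3 - 10/3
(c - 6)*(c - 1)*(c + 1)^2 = c^4 - 5*c^3 - 7*c^2 + 5*c + 6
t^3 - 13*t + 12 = (t - 3)*(t - 1)*(t + 4)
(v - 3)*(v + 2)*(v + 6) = v^3 + 5*v^2 - 12*v - 36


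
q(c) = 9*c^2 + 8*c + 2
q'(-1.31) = -15.58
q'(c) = 18*c + 8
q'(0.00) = 8.00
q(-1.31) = 6.96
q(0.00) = 2.00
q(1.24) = 25.76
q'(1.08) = 27.44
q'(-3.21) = -49.78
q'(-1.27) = -14.86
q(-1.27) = 6.36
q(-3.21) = 69.06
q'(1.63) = 37.34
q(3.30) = 126.41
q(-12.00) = 1202.00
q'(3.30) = 67.40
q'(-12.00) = -208.00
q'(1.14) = 28.52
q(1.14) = 22.82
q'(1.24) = 30.32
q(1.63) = 38.95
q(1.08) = 21.14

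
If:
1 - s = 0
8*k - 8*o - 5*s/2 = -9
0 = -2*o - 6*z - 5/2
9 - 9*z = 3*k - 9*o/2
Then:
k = -67/16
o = -27/8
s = 1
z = 17/24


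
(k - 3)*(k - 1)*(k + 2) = k^3 - 2*k^2 - 5*k + 6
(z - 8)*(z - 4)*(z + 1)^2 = z^4 - 10*z^3 + 9*z^2 + 52*z + 32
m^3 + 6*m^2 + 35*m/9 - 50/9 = (m - 2/3)*(m + 5/3)*(m + 5)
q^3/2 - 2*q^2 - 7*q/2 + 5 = (q/2 + 1)*(q - 5)*(q - 1)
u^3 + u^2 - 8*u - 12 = (u - 3)*(u + 2)^2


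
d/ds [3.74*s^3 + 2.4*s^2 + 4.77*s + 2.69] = 11.22*s^2 + 4.8*s + 4.77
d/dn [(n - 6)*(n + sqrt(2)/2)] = 2*n - 6 + sqrt(2)/2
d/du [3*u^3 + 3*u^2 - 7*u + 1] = 9*u^2 + 6*u - 7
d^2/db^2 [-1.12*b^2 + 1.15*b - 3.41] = -2.24000000000000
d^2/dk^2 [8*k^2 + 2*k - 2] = 16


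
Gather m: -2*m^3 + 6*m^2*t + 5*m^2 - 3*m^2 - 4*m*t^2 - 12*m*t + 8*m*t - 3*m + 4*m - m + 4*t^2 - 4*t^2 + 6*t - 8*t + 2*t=-2*m^3 + m^2*(6*t + 2) + m*(-4*t^2 - 4*t)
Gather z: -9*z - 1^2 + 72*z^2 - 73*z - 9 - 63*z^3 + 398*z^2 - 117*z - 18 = -63*z^3 + 470*z^2 - 199*z - 28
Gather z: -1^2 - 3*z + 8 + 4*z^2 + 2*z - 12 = 4*z^2 - z - 5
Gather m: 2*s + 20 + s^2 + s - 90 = s^2 + 3*s - 70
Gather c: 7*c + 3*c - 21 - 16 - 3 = 10*c - 40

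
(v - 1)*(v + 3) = v^2 + 2*v - 3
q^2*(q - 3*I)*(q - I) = q^4 - 4*I*q^3 - 3*q^2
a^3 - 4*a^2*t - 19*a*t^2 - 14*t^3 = (a - 7*t)*(a + t)*(a + 2*t)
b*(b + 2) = b^2 + 2*b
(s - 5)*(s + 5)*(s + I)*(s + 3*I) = s^4 + 4*I*s^3 - 28*s^2 - 100*I*s + 75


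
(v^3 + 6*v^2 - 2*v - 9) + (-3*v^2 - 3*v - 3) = v^3 + 3*v^2 - 5*v - 12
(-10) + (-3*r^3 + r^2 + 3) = -3*r^3 + r^2 - 7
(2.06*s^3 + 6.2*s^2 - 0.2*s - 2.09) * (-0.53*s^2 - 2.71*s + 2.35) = -1.0918*s^5 - 8.8686*s^4 - 11.855*s^3 + 16.2197*s^2 + 5.1939*s - 4.9115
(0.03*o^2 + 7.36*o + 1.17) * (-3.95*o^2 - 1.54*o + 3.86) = -0.1185*o^4 - 29.1182*o^3 - 15.8401*o^2 + 26.6078*o + 4.5162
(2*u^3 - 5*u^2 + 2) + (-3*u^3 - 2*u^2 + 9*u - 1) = -u^3 - 7*u^2 + 9*u + 1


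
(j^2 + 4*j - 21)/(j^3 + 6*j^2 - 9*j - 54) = (j + 7)/(j^2 + 9*j + 18)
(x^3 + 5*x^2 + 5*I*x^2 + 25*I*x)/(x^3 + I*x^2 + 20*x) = (x + 5)/(x - 4*I)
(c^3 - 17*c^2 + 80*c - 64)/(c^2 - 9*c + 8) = c - 8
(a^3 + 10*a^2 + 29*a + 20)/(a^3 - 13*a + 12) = (a^2 + 6*a + 5)/(a^2 - 4*a + 3)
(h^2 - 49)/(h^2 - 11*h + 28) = (h + 7)/(h - 4)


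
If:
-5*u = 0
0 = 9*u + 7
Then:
No Solution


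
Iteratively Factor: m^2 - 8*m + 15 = (m - 5)*(m - 3)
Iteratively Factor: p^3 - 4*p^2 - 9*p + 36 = (p + 3)*(p^2 - 7*p + 12) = (p - 4)*(p + 3)*(p - 3)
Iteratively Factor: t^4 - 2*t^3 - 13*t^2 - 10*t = (t - 5)*(t^3 + 3*t^2 + 2*t) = (t - 5)*(t + 2)*(t^2 + t) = t*(t - 5)*(t + 2)*(t + 1)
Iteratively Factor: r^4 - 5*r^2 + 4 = (r - 1)*(r^3 + r^2 - 4*r - 4) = (r - 1)*(r + 2)*(r^2 - r - 2) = (r - 2)*(r - 1)*(r + 2)*(r + 1)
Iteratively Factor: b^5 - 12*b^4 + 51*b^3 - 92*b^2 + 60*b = (b)*(b^4 - 12*b^3 + 51*b^2 - 92*b + 60) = b*(b - 2)*(b^3 - 10*b^2 + 31*b - 30) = b*(b - 5)*(b - 2)*(b^2 - 5*b + 6) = b*(b - 5)*(b - 2)^2*(b - 3)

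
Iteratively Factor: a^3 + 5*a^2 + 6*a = (a + 2)*(a^2 + 3*a) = (a + 2)*(a + 3)*(a)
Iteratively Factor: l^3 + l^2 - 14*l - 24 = (l + 3)*(l^2 - 2*l - 8) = (l + 2)*(l + 3)*(l - 4)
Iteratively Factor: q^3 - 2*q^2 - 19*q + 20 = (q + 4)*(q^2 - 6*q + 5) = (q - 5)*(q + 4)*(q - 1)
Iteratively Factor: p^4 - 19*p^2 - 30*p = (p - 5)*(p^3 + 5*p^2 + 6*p) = p*(p - 5)*(p^2 + 5*p + 6) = p*(p - 5)*(p + 3)*(p + 2)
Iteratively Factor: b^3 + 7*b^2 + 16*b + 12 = (b + 2)*(b^2 + 5*b + 6) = (b + 2)^2*(b + 3)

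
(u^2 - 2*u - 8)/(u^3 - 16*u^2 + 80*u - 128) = (u + 2)/(u^2 - 12*u + 32)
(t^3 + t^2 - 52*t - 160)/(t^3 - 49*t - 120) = (t + 4)/(t + 3)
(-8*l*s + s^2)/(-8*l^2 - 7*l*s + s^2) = s/(l + s)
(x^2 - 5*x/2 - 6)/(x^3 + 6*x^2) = (x^2 - 5*x/2 - 6)/(x^2*(x + 6))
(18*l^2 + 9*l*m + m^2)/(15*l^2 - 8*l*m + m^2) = (18*l^2 + 9*l*m + m^2)/(15*l^2 - 8*l*m + m^2)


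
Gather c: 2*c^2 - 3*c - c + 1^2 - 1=2*c^2 - 4*c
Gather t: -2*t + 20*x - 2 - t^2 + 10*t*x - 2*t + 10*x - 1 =-t^2 + t*(10*x - 4) + 30*x - 3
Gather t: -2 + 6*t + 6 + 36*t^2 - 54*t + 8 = 36*t^2 - 48*t + 12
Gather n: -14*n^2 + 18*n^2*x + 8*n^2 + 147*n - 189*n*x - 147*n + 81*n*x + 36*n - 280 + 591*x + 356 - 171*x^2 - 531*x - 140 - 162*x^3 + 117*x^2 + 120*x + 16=n^2*(18*x - 6) + n*(36 - 108*x) - 162*x^3 - 54*x^2 + 180*x - 48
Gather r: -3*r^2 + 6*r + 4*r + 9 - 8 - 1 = -3*r^2 + 10*r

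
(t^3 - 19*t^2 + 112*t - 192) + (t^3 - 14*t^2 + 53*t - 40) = 2*t^3 - 33*t^2 + 165*t - 232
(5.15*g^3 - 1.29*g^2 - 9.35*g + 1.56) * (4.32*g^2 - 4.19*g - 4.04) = 22.248*g^5 - 27.1513*g^4 - 55.7929*g^3 + 51.1273*g^2 + 31.2376*g - 6.3024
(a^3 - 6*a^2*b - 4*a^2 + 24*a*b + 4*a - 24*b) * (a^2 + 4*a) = a^5 - 6*a^4*b - 12*a^3 + 72*a^2*b + 16*a^2 - 96*a*b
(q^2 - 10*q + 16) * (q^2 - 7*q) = q^4 - 17*q^3 + 86*q^2 - 112*q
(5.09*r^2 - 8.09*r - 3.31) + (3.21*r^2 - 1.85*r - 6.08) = 8.3*r^2 - 9.94*r - 9.39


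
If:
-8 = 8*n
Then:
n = -1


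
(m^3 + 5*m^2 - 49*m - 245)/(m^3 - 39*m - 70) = (m + 7)/(m + 2)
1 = 1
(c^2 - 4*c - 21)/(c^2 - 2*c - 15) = (c - 7)/(c - 5)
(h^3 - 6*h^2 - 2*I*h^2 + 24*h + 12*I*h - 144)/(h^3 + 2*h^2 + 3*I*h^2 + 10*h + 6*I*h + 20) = (h^3 + h^2*(-6 - 2*I) + h*(24 + 12*I) - 144)/(h^3 + h^2*(2 + 3*I) + h*(10 + 6*I) + 20)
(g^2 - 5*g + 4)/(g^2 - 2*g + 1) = (g - 4)/(g - 1)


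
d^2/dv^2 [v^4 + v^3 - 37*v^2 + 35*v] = 12*v^2 + 6*v - 74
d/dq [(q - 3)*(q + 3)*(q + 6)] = 3*q^2 + 12*q - 9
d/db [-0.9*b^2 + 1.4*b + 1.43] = 1.4 - 1.8*b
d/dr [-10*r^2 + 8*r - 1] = 8 - 20*r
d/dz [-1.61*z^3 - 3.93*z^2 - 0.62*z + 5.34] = -4.83*z^2 - 7.86*z - 0.62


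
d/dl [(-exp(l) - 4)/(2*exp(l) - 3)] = 11*exp(l)/(2*exp(l) - 3)^2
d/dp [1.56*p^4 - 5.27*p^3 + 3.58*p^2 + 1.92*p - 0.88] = 6.24*p^3 - 15.81*p^2 + 7.16*p + 1.92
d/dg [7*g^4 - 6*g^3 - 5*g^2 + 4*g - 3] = 28*g^3 - 18*g^2 - 10*g + 4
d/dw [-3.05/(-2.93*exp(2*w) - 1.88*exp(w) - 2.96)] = (-17.873*exp(w) - 5.734)*exp(w)/(2.93*exp(2*w) + 1.88*exp(w) + 2.96)^2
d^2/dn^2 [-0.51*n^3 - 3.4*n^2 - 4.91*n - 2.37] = -3.06*n - 6.8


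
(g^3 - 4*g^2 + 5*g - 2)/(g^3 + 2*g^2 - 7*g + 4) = (g - 2)/(g + 4)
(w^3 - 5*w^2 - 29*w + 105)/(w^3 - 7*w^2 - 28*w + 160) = (w^2 - 10*w + 21)/(w^2 - 12*w + 32)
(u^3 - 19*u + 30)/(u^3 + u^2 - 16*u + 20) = (u - 3)/(u - 2)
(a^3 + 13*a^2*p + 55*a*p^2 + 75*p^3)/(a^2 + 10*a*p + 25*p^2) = a + 3*p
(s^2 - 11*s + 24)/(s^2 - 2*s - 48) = (s - 3)/(s + 6)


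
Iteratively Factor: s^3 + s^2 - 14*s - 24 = (s + 3)*(s^2 - 2*s - 8) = (s - 4)*(s + 3)*(s + 2)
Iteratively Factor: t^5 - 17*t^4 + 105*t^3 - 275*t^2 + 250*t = (t - 5)*(t^4 - 12*t^3 + 45*t^2 - 50*t) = (t - 5)^2*(t^3 - 7*t^2 + 10*t) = (t - 5)^2*(t - 2)*(t^2 - 5*t) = t*(t - 5)^2*(t - 2)*(t - 5)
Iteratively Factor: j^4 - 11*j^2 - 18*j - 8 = (j + 2)*(j^3 - 2*j^2 - 7*j - 4) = (j + 1)*(j + 2)*(j^2 - 3*j - 4) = (j - 4)*(j + 1)*(j + 2)*(j + 1)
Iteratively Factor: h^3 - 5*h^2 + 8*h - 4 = (h - 1)*(h^2 - 4*h + 4) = (h - 2)*(h - 1)*(h - 2)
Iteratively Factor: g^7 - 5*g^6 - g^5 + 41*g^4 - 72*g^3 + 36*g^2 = (g - 3)*(g^6 - 2*g^5 - 7*g^4 + 20*g^3 - 12*g^2) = (g - 3)*(g - 1)*(g^5 - g^4 - 8*g^3 + 12*g^2) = g*(g - 3)*(g - 1)*(g^4 - g^3 - 8*g^2 + 12*g) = g^2*(g - 3)*(g - 1)*(g^3 - g^2 - 8*g + 12) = g^2*(g - 3)*(g - 2)*(g - 1)*(g^2 + g - 6) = g^2*(g - 3)*(g - 2)^2*(g - 1)*(g + 3)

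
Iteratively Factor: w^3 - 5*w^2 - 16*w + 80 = (w - 4)*(w^2 - w - 20) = (w - 5)*(w - 4)*(w + 4)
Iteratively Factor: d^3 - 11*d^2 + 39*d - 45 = (d - 5)*(d^2 - 6*d + 9) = (d - 5)*(d - 3)*(d - 3)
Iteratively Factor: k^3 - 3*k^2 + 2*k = (k - 1)*(k^2 - 2*k) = (k - 2)*(k - 1)*(k)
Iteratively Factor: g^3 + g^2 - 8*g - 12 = (g - 3)*(g^2 + 4*g + 4) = (g - 3)*(g + 2)*(g + 2)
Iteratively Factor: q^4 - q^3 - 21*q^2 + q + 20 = (q + 4)*(q^3 - 5*q^2 - q + 5) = (q - 5)*(q + 4)*(q^2 - 1) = (q - 5)*(q + 1)*(q + 4)*(q - 1)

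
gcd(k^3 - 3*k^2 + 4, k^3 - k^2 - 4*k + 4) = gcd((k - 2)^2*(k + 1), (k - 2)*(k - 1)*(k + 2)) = k - 2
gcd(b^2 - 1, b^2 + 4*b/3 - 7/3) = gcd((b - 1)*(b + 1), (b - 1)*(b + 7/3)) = b - 1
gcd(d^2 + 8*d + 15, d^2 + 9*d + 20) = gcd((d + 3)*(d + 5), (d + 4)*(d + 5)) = d + 5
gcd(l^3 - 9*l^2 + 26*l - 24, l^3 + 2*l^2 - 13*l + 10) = l - 2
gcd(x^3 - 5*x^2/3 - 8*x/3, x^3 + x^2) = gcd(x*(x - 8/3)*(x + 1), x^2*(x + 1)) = x^2 + x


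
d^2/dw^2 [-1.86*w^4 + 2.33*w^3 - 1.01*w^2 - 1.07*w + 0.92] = -22.32*w^2 + 13.98*w - 2.02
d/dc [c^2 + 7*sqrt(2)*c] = 2*c + 7*sqrt(2)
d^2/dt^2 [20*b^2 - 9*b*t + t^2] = 2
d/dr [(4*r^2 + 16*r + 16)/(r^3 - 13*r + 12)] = 4*(2*(r + 2)*(r^3 - 13*r + 12) - (3*r^2 - 13)*(r^2 + 4*r + 4))/(r^3 - 13*r + 12)^2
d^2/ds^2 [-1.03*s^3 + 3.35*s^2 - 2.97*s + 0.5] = 6.7 - 6.18*s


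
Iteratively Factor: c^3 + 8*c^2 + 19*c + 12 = (c + 3)*(c^2 + 5*c + 4) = (c + 3)*(c + 4)*(c + 1)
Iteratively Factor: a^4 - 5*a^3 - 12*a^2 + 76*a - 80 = (a - 5)*(a^3 - 12*a + 16) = (a - 5)*(a - 2)*(a^2 + 2*a - 8) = (a - 5)*(a - 2)*(a + 4)*(a - 2)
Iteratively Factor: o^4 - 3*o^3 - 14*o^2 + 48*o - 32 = (o - 1)*(o^3 - 2*o^2 - 16*o + 32) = (o - 2)*(o - 1)*(o^2 - 16) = (o - 2)*(o - 1)*(o + 4)*(o - 4)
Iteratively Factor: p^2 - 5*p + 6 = (p - 3)*(p - 2)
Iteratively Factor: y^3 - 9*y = (y)*(y^2 - 9) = y*(y + 3)*(y - 3)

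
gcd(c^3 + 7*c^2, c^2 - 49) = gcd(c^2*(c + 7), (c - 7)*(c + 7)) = c + 7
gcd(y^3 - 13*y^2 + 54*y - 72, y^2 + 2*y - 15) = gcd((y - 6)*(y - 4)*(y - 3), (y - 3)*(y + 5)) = y - 3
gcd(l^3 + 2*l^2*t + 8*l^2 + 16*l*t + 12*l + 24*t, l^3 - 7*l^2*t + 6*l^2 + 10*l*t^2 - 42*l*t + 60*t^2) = l + 6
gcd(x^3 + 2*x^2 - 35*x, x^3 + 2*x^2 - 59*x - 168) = x + 7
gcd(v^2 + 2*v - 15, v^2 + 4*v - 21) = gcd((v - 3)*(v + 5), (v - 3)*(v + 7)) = v - 3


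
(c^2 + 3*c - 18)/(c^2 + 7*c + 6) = (c - 3)/(c + 1)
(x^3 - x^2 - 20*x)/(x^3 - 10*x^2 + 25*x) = (x + 4)/(x - 5)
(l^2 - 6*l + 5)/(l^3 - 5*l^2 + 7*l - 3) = (l - 5)/(l^2 - 4*l + 3)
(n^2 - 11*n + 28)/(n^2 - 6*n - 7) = (n - 4)/(n + 1)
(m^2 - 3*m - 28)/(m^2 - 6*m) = (m^2 - 3*m - 28)/(m*(m - 6))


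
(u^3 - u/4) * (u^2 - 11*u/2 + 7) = u^5 - 11*u^4/2 + 27*u^3/4 + 11*u^2/8 - 7*u/4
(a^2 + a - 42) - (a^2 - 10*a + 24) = 11*a - 66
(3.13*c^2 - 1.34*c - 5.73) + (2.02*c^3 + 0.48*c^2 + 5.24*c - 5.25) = 2.02*c^3 + 3.61*c^2 + 3.9*c - 10.98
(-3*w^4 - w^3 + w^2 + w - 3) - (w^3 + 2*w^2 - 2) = -3*w^4 - 2*w^3 - w^2 + w - 1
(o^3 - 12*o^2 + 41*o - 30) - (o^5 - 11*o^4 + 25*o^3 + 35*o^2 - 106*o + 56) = -o^5 + 11*o^4 - 24*o^3 - 47*o^2 + 147*o - 86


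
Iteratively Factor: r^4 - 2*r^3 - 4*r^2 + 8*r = (r - 2)*(r^3 - 4*r) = (r - 2)^2*(r^2 + 2*r) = (r - 2)^2*(r + 2)*(r)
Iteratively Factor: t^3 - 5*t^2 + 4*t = (t)*(t^2 - 5*t + 4) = t*(t - 1)*(t - 4)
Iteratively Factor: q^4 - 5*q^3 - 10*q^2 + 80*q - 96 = (q - 4)*(q^3 - q^2 - 14*q + 24) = (q - 4)*(q - 3)*(q^2 + 2*q - 8) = (q - 4)*(q - 3)*(q - 2)*(q + 4)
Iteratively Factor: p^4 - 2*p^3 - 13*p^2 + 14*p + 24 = (p + 3)*(p^3 - 5*p^2 + 2*p + 8) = (p - 2)*(p + 3)*(p^2 - 3*p - 4) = (p - 4)*(p - 2)*(p + 3)*(p + 1)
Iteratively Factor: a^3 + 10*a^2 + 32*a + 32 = (a + 4)*(a^2 + 6*a + 8) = (a + 4)^2*(a + 2)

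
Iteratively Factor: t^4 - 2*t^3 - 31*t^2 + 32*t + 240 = (t - 4)*(t^3 + 2*t^2 - 23*t - 60) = (t - 5)*(t - 4)*(t^2 + 7*t + 12) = (t - 5)*(t - 4)*(t + 4)*(t + 3)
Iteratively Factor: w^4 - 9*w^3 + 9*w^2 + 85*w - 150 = (w - 5)*(w^3 - 4*w^2 - 11*w + 30) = (w - 5)^2*(w^2 + w - 6) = (w - 5)^2*(w + 3)*(w - 2)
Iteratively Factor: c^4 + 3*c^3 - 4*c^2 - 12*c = (c + 3)*(c^3 - 4*c) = (c + 2)*(c + 3)*(c^2 - 2*c) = (c - 2)*(c + 2)*(c + 3)*(c)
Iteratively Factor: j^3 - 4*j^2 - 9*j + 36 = (j - 4)*(j^2 - 9) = (j - 4)*(j - 3)*(j + 3)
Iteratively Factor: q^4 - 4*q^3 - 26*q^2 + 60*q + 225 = (q - 5)*(q^3 + q^2 - 21*q - 45) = (q - 5)^2*(q^2 + 6*q + 9) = (q - 5)^2*(q + 3)*(q + 3)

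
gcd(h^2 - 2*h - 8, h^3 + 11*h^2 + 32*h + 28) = h + 2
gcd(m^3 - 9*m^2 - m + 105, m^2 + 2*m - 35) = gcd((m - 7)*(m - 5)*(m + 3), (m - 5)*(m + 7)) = m - 5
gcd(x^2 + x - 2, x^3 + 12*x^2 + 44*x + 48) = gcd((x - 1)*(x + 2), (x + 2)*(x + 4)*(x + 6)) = x + 2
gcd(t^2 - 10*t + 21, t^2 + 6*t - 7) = 1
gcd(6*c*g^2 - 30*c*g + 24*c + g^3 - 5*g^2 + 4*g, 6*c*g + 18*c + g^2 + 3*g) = 6*c + g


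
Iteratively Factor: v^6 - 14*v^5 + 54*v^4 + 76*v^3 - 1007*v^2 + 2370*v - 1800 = (v - 5)*(v^5 - 9*v^4 + 9*v^3 + 121*v^2 - 402*v + 360) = (v - 5)*(v - 3)*(v^4 - 6*v^3 - 9*v^2 + 94*v - 120) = (v - 5)*(v - 3)*(v - 2)*(v^3 - 4*v^2 - 17*v + 60) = (v - 5)^2*(v - 3)*(v - 2)*(v^2 + v - 12) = (v - 5)^2*(v - 3)*(v - 2)*(v + 4)*(v - 3)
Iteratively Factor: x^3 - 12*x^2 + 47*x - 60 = (x - 3)*(x^2 - 9*x + 20) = (x - 4)*(x - 3)*(x - 5)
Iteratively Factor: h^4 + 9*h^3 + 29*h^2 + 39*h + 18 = (h + 1)*(h^3 + 8*h^2 + 21*h + 18) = (h + 1)*(h + 3)*(h^2 + 5*h + 6) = (h + 1)*(h + 2)*(h + 3)*(h + 3)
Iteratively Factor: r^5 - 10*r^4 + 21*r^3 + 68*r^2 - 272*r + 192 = (r - 4)*(r^4 - 6*r^3 - 3*r^2 + 56*r - 48) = (r - 4)*(r - 1)*(r^3 - 5*r^2 - 8*r + 48) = (r - 4)*(r - 1)*(r + 3)*(r^2 - 8*r + 16) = (r - 4)^2*(r - 1)*(r + 3)*(r - 4)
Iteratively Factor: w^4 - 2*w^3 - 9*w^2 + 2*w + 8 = (w + 1)*(w^3 - 3*w^2 - 6*w + 8) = (w - 1)*(w + 1)*(w^2 - 2*w - 8) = (w - 4)*(w - 1)*(w + 1)*(w + 2)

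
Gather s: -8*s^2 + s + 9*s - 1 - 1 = -8*s^2 + 10*s - 2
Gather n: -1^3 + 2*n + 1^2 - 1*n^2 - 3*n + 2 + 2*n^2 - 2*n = n^2 - 3*n + 2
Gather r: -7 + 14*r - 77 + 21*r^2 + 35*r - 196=21*r^2 + 49*r - 280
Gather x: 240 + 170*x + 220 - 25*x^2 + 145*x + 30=-25*x^2 + 315*x + 490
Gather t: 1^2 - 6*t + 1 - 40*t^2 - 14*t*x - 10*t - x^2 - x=-40*t^2 + t*(-14*x - 16) - x^2 - x + 2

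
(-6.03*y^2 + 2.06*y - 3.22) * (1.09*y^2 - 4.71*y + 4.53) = -6.5727*y^4 + 30.6467*y^3 - 40.5283*y^2 + 24.498*y - 14.5866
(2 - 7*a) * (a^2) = -7*a^3 + 2*a^2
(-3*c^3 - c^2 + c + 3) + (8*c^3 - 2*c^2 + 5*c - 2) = 5*c^3 - 3*c^2 + 6*c + 1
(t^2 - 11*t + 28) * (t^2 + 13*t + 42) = t^4 + 2*t^3 - 73*t^2 - 98*t + 1176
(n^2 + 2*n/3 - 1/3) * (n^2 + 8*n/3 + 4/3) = n^4 + 10*n^3/3 + 25*n^2/9 - 4/9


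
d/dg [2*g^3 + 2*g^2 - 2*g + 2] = 6*g^2 + 4*g - 2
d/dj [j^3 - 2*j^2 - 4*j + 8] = 3*j^2 - 4*j - 4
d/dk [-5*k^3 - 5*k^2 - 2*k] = -15*k^2 - 10*k - 2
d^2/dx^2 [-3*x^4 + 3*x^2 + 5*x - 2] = 6 - 36*x^2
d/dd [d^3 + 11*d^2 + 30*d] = 3*d^2 + 22*d + 30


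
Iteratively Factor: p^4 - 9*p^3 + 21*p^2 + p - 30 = (p - 2)*(p^3 - 7*p^2 + 7*p + 15) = (p - 2)*(p + 1)*(p^2 - 8*p + 15) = (p - 5)*(p - 2)*(p + 1)*(p - 3)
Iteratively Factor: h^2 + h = (h + 1)*(h)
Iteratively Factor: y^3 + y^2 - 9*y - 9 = (y + 1)*(y^2 - 9) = (y + 1)*(y + 3)*(y - 3)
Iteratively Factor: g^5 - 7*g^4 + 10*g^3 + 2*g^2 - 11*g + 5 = (g + 1)*(g^4 - 8*g^3 + 18*g^2 - 16*g + 5) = (g - 1)*(g + 1)*(g^3 - 7*g^2 + 11*g - 5) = (g - 1)^2*(g + 1)*(g^2 - 6*g + 5) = (g - 1)^3*(g + 1)*(g - 5)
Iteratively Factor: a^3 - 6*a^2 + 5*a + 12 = (a - 3)*(a^2 - 3*a - 4) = (a - 4)*(a - 3)*(a + 1)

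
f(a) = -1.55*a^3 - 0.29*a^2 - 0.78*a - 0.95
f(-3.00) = 40.63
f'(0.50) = -2.23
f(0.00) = -0.95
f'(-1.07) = -5.48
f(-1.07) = 1.45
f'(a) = -4.65*a^2 - 0.58*a - 0.78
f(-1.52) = 5.01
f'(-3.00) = -40.89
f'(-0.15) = -0.80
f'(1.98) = -20.16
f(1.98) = -15.66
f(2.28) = -22.61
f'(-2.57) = -30.00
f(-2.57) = 25.45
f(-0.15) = -0.83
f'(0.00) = -0.78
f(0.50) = -1.61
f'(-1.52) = -10.64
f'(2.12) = -22.91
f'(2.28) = -26.27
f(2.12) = -18.68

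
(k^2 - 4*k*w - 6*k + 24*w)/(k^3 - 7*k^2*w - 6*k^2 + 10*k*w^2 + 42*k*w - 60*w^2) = (k - 4*w)/(k^2 - 7*k*w + 10*w^2)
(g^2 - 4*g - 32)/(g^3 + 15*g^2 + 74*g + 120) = (g - 8)/(g^2 + 11*g + 30)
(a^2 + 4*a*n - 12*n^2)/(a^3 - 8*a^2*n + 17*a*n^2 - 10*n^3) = (a + 6*n)/(a^2 - 6*a*n + 5*n^2)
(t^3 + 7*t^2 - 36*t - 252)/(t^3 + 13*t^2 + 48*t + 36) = (t^2 + t - 42)/(t^2 + 7*t + 6)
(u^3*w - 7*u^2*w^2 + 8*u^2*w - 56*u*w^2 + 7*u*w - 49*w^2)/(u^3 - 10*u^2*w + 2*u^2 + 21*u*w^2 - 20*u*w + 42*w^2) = w*(u^2 + 8*u + 7)/(u^2 - 3*u*w + 2*u - 6*w)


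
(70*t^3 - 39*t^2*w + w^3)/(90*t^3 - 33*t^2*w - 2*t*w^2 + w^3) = (14*t^2 - 5*t*w - w^2)/(18*t^2 - 3*t*w - w^2)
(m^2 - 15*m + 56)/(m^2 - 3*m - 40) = (m - 7)/(m + 5)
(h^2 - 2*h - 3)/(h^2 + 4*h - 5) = (h^2 - 2*h - 3)/(h^2 + 4*h - 5)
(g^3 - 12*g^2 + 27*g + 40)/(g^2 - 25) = (g^2 - 7*g - 8)/(g + 5)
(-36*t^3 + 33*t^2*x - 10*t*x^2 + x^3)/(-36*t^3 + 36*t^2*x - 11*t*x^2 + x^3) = (12*t^2 - 7*t*x + x^2)/(12*t^2 - 8*t*x + x^2)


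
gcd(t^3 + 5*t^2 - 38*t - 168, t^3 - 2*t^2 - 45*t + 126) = t^2 + t - 42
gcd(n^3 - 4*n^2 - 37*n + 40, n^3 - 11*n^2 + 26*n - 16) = n^2 - 9*n + 8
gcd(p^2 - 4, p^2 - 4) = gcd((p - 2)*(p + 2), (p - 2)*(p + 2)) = p^2 - 4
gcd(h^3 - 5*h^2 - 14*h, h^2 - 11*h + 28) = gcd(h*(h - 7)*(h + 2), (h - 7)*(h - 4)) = h - 7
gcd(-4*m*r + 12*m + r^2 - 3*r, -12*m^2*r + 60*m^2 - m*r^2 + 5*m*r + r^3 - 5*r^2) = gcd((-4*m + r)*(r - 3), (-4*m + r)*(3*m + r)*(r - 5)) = -4*m + r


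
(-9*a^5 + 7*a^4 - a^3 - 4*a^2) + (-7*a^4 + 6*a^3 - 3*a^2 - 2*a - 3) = -9*a^5 + 5*a^3 - 7*a^2 - 2*a - 3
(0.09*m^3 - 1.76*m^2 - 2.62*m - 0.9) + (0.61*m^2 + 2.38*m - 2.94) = 0.09*m^3 - 1.15*m^2 - 0.24*m - 3.84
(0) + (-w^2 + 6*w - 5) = -w^2 + 6*w - 5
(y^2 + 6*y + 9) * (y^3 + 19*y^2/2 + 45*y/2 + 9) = y^5 + 31*y^4/2 + 177*y^3/2 + 459*y^2/2 + 513*y/2 + 81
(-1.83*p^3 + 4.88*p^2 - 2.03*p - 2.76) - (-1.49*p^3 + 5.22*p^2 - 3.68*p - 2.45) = -0.34*p^3 - 0.34*p^2 + 1.65*p - 0.31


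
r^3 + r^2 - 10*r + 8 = (r - 2)*(r - 1)*(r + 4)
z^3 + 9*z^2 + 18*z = z*(z + 3)*(z + 6)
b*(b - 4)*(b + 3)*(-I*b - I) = -I*b^4 + 13*I*b^2 + 12*I*b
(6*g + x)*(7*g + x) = 42*g^2 + 13*g*x + x^2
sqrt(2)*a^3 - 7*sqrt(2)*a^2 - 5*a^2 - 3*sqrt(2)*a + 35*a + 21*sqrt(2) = (a - 7)*(a - 3*sqrt(2))*(sqrt(2)*a + 1)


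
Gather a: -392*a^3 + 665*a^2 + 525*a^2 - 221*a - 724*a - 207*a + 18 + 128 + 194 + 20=-392*a^3 + 1190*a^2 - 1152*a + 360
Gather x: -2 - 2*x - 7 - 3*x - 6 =-5*x - 15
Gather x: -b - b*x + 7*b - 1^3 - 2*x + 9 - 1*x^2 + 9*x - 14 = 6*b - x^2 + x*(7 - b) - 6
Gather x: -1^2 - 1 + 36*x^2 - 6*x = 36*x^2 - 6*x - 2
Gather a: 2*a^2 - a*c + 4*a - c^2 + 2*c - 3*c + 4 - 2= 2*a^2 + a*(4 - c) - c^2 - c + 2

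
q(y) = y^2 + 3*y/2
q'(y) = 2*y + 3/2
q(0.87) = 2.06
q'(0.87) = 3.24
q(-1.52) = 0.03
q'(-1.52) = -1.54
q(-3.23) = 5.59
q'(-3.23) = -4.96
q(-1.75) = 0.44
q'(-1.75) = -2.00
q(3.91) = 21.15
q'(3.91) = 9.32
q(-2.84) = 3.81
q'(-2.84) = -4.18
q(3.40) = 16.66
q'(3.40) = 8.30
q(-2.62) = 2.93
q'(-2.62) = -3.74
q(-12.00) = 126.00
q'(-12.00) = -22.50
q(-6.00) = 27.00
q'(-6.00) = -10.50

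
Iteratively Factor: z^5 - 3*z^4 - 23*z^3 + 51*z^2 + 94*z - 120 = (z - 1)*(z^4 - 2*z^3 - 25*z^2 + 26*z + 120) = (z - 3)*(z - 1)*(z^3 + z^2 - 22*z - 40) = (z - 3)*(z - 1)*(z + 2)*(z^2 - z - 20) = (z - 3)*(z - 1)*(z + 2)*(z + 4)*(z - 5)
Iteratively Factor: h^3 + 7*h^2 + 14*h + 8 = (h + 1)*(h^2 + 6*h + 8) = (h + 1)*(h + 4)*(h + 2)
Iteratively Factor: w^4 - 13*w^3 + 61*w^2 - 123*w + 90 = (w - 2)*(w^3 - 11*w^2 + 39*w - 45) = (w - 3)*(w - 2)*(w^2 - 8*w + 15) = (w - 3)^2*(w - 2)*(w - 5)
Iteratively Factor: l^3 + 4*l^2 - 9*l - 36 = (l + 4)*(l^2 - 9) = (l - 3)*(l + 4)*(l + 3)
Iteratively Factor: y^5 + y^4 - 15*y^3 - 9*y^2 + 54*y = (y)*(y^4 + y^3 - 15*y^2 - 9*y + 54) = y*(y + 3)*(y^3 - 2*y^2 - 9*y + 18) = y*(y - 3)*(y + 3)*(y^2 + y - 6) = y*(y - 3)*(y + 3)^2*(y - 2)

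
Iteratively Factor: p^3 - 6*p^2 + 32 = (p - 4)*(p^2 - 2*p - 8) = (p - 4)^2*(p + 2)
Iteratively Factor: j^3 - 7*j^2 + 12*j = (j)*(j^2 - 7*j + 12) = j*(j - 3)*(j - 4)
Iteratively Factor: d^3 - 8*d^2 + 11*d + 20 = (d - 5)*(d^2 - 3*d - 4) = (d - 5)*(d - 4)*(d + 1)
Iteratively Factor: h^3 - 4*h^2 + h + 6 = (h - 2)*(h^2 - 2*h - 3) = (h - 3)*(h - 2)*(h + 1)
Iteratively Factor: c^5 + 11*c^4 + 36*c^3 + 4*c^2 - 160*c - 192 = (c + 4)*(c^4 + 7*c^3 + 8*c^2 - 28*c - 48) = (c + 3)*(c + 4)*(c^3 + 4*c^2 - 4*c - 16) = (c + 3)*(c + 4)^2*(c^2 - 4) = (c + 2)*(c + 3)*(c + 4)^2*(c - 2)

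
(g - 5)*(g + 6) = g^2 + g - 30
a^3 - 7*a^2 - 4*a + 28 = (a - 7)*(a - 2)*(a + 2)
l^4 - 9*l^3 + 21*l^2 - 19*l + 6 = (l - 6)*(l - 1)^3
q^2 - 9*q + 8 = (q - 8)*(q - 1)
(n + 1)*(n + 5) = n^2 + 6*n + 5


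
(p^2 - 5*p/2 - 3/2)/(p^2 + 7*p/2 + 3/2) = (p - 3)/(p + 3)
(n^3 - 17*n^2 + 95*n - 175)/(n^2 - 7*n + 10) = (n^2 - 12*n + 35)/(n - 2)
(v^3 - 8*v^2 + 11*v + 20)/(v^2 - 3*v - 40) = (-v^3 + 8*v^2 - 11*v - 20)/(-v^2 + 3*v + 40)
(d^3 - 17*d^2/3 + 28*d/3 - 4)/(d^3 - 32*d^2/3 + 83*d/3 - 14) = (d - 2)/(d - 7)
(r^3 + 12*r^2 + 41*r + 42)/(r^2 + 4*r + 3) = (r^2 + 9*r + 14)/(r + 1)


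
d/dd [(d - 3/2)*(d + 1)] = 2*d - 1/2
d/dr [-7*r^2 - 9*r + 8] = -14*r - 9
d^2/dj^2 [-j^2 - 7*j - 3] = -2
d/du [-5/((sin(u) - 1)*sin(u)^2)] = 5*(3*sin(u) - 2)*cos(u)/((sin(u) - 1)^2*sin(u)^3)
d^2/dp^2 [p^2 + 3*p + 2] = 2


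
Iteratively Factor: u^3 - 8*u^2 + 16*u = (u - 4)*(u^2 - 4*u) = (u - 4)^2*(u)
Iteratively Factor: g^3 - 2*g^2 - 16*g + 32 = (g - 4)*(g^2 + 2*g - 8) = (g - 4)*(g - 2)*(g + 4)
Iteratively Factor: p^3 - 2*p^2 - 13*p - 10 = (p - 5)*(p^2 + 3*p + 2) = (p - 5)*(p + 2)*(p + 1)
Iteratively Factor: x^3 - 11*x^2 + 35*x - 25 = (x - 5)*(x^2 - 6*x + 5) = (x - 5)*(x - 1)*(x - 5)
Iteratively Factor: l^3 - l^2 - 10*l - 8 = (l + 2)*(l^2 - 3*l - 4) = (l - 4)*(l + 2)*(l + 1)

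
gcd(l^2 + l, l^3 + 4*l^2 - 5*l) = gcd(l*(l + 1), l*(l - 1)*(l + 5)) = l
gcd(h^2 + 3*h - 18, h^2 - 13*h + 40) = 1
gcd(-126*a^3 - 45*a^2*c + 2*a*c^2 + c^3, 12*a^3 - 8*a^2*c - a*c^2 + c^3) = 3*a + c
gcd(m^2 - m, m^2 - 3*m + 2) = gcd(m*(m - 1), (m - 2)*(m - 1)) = m - 1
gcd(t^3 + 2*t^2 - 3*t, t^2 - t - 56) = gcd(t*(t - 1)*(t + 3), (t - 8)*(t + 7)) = 1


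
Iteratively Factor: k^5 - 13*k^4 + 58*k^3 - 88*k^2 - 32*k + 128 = (k - 4)*(k^4 - 9*k^3 + 22*k^2 - 32) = (k - 4)*(k - 2)*(k^3 - 7*k^2 + 8*k + 16) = (k - 4)*(k - 2)*(k + 1)*(k^2 - 8*k + 16) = (k - 4)^2*(k - 2)*(k + 1)*(k - 4)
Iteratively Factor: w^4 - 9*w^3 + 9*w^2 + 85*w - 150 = (w - 5)*(w^3 - 4*w^2 - 11*w + 30) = (w - 5)*(w + 3)*(w^2 - 7*w + 10) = (w - 5)^2*(w + 3)*(w - 2)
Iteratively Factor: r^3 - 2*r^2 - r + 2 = (r + 1)*(r^2 - 3*r + 2) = (r - 1)*(r + 1)*(r - 2)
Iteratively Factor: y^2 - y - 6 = (y + 2)*(y - 3)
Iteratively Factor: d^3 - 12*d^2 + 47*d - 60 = (d - 5)*(d^2 - 7*d + 12) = (d - 5)*(d - 3)*(d - 4)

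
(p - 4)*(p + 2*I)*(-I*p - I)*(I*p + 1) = p^4 - 3*p^3 + I*p^3 - 2*p^2 - 3*I*p^2 - 6*p - 4*I*p - 8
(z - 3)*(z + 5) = z^2 + 2*z - 15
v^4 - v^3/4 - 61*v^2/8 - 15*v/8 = v*(v - 3)*(v + 1/4)*(v + 5/2)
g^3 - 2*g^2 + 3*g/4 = g*(g - 3/2)*(g - 1/2)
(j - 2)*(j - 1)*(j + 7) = j^3 + 4*j^2 - 19*j + 14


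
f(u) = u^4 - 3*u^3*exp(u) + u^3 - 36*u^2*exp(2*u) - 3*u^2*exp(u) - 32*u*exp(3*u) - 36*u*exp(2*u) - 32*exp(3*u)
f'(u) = -3*u^3*exp(u) + 4*u^3 - 72*u^2*exp(2*u) - 12*u^2*exp(u) + 3*u^2 - 96*u*exp(3*u) - 144*u*exp(2*u) - 6*u*exp(u) - 128*exp(3*u) - 36*exp(2*u)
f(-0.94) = 0.08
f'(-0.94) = 1.57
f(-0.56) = -0.04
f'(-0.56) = -6.33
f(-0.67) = 0.34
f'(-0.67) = -1.25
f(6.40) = -52240221431.98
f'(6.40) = -163258163545.06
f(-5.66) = 846.51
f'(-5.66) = -628.52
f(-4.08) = 211.66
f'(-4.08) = -221.43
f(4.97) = -592982442.21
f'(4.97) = -1860475097.89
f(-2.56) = 27.71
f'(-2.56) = -49.23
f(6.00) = -14954221811.56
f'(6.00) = -46793407258.85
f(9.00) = -170468194975784.45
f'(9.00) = -528262268727933.72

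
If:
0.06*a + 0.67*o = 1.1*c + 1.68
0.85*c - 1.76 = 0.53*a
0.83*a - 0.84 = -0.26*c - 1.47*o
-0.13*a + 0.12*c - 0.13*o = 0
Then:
No Solution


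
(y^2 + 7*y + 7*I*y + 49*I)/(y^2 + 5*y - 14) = (y + 7*I)/(y - 2)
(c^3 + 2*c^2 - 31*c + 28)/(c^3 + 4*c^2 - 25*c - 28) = (c - 1)/(c + 1)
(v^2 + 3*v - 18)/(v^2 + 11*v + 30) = (v - 3)/(v + 5)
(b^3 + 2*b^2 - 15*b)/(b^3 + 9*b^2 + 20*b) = (b - 3)/(b + 4)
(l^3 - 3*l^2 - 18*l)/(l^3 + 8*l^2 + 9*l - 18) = l*(l - 6)/(l^2 + 5*l - 6)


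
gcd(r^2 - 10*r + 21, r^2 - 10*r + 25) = 1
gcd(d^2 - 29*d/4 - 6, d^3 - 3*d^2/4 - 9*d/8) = d + 3/4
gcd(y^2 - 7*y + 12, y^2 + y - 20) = y - 4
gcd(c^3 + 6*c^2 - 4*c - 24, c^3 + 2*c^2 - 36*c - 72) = c^2 + 8*c + 12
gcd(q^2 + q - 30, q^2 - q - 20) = q - 5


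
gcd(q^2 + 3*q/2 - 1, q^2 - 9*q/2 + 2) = q - 1/2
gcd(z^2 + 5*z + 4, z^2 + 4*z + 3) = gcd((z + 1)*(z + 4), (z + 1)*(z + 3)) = z + 1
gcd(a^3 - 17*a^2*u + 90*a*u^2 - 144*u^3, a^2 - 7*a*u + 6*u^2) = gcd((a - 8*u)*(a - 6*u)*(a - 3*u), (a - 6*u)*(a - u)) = -a + 6*u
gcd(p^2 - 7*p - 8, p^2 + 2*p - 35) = 1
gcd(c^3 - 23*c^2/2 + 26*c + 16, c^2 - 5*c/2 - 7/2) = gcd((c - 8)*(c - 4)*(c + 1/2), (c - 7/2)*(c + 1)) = 1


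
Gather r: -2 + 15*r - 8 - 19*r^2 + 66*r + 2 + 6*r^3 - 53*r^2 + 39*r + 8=6*r^3 - 72*r^2 + 120*r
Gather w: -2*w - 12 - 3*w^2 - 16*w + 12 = -3*w^2 - 18*w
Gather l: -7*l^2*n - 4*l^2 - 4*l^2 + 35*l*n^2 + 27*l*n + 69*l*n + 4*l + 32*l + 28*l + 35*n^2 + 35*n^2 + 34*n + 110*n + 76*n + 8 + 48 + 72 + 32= l^2*(-7*n - 8) + l*(35*n^2 + 96*n + 64) + 70*n^2 + 220*n + 160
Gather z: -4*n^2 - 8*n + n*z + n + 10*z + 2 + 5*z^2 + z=-4*n^2 - 7*n + 5*z^2 + z*(n + 11) + 2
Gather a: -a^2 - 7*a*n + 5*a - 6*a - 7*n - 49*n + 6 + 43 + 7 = -a^2 + a*(-7*n - 1) - 56*n + 56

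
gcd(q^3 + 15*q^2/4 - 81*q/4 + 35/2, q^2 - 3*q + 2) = q - 2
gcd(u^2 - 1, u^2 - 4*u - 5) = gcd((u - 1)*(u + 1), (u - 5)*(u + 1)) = u + 1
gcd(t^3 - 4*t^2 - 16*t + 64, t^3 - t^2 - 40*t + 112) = t^2 - 8*t + 16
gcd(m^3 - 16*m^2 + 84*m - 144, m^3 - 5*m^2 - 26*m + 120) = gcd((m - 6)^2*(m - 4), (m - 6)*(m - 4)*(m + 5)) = m^2 - 10*m + 24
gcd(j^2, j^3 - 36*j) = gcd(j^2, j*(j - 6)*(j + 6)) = j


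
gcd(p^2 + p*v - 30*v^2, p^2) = 1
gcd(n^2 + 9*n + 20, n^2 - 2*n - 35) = n + 5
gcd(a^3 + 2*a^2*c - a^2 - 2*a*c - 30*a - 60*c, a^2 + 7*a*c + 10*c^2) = a + 2*c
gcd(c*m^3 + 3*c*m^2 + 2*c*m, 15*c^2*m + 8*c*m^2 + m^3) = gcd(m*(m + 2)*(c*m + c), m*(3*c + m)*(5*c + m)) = m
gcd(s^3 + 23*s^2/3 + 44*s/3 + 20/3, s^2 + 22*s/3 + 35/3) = s + 5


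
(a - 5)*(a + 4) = a^2 - a - 20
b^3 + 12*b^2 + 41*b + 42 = (b + 2)*(b + 3)*(b + 7)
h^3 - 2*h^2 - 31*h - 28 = (h - 7)*(h + 1)*(h + 4)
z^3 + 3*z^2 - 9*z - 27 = (z - 3)*(z + 3)^2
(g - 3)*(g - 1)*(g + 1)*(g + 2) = g^4 - g^3 - 7*g^2 + g + 6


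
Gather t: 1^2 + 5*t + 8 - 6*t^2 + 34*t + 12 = -6*t^2 + 39*t + 21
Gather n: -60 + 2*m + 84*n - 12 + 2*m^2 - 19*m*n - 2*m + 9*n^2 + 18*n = 2*m^2 + 9*n^2 + n*(102 - 19*m) - 72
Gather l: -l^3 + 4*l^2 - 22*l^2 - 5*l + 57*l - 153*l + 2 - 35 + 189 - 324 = -l^3 - 18*l^2 - 101*l - 168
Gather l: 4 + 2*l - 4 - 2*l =0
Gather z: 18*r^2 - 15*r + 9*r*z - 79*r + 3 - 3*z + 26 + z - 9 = 18*r^2 - 94*r + z*(9*r - 2) + 20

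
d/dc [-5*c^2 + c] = 1 - 10*c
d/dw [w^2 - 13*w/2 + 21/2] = 2*w - 13/2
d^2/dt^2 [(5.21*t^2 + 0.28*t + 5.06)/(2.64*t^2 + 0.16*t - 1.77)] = (-0.498432000000008*t^3 + 357.668784*t^2 + 20.674368*t + 80.351218)/(18.399744*t^6 + 3.345408*t^5 - 36.805824*t^4 - 4.481792*t^3 + 24.676632*t^2 + 1.503792*t - 5.545233)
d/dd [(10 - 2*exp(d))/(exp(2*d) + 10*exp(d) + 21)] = 2*(2*(exp(d) - 5)*(exp(d) + 5) - exp(2*d) - 10*exp(d) - 21)*exp(d)/(exp(2*d) + 10*exp(d) + 21)^2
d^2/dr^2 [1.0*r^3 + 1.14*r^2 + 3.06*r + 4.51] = 6.0*r + 2.28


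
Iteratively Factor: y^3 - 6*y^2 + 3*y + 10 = (y - 2)*(y^2 - 4*y - 5) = (y - 5)*(y - 2)*(y + 1)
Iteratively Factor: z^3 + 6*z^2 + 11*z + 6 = (z + 1)*(z^2 + 5*z + 6) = (z + 1)*(z + 2)*(z + 3)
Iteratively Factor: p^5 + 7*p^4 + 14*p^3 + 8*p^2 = (p + 2)*(p^4 + 5*p^3 + 4*p^2) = (p + 2)*(p + 4)*(p^3 + p^2) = p*(p + 2)*(p + 4)*(p^2 + p) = p*(p + 1)*(p + 2)*(p + 4)*(p)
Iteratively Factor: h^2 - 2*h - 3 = (h - 3)*(h + 1)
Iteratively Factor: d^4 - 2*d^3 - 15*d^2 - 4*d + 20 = (d + 2)*(d^3 - 4*d^2 - 7*d + 10) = (d - 1)*(d + 2)*(d^2 - 3*d - 10) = (d - 1)*(d + 2)^2*(d - 5)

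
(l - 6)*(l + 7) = l^2 + l - 42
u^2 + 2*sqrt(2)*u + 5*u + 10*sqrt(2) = (u + 5)*(u + 2*sqrt(2))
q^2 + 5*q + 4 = (q + 1)*(q + 4)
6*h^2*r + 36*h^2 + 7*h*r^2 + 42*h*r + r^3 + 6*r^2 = (h + r)*(6*h + r)*(r + 6)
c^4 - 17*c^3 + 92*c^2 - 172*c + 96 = (c - 8)*(c - 6)*(c - 2)*(c - 1)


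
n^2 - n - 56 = (n - 8)*(n + 7)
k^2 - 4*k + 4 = (k - 2)^2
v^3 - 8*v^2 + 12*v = v*(v - 6)*(v - 2)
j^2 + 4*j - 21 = (j - 3)*(j + 7)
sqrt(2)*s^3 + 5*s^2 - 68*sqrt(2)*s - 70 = (s - 5*sqrt(2))*(s + 7*sqrt(2))*(sqrt(2)*s + 1)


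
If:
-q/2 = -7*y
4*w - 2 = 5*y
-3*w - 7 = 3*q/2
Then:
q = -476/99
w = 7/99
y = -34/99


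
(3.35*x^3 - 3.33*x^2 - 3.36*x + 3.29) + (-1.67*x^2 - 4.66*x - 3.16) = 3.35*x^3 - 5.0*x^2 - 8.02*x + 0.13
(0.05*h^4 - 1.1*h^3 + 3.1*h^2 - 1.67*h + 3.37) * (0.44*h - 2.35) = 0.022*h^5 - 0.6015*h^4 + 3.949*h^3 - 8.0198*h^2 + 5.4073*h - 7.9195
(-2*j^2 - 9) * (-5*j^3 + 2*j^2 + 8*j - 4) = 10*j^5 - 4*j^4 + 29*j^3 - 10*j^2 - 72*j + 36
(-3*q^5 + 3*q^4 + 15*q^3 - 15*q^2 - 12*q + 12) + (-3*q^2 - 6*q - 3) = -3*q^5 + 3*q^4 + 15*q^3 - 18*q^2 - 18*q + 9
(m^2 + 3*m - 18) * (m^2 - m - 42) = m^4 + 2*m^3 - 63*m^2 - 108*m + 756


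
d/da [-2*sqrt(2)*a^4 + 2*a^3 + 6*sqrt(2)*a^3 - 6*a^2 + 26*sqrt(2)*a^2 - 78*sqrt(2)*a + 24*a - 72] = -8*sqrt(2)*a^3 + 6*a^2 + 18*sqrt(2)*a^2 - 12*a + 52*sqrt(2)*a - 78*sqrt(2) + 24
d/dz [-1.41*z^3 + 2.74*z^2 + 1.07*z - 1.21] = -4.23*z^2 + 5.48*z + 1.07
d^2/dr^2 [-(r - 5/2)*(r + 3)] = -2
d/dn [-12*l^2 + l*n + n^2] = l + 2*n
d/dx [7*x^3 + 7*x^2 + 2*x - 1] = 21*x^2 + 14*x + 2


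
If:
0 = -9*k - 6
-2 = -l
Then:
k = -2/3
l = 2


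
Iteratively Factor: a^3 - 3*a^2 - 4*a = (a + 1)*(a^2 - 4*a) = a*(a + 1)*(a - 4)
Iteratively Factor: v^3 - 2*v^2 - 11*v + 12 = (v - 4)*(v^2 + 2*v - 3) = (v - 4)*(v - 1)*(v + 3)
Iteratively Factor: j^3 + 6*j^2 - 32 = (j + 4)*(j^2 + 2*j - 8) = (j + 4)^2*(j - 2)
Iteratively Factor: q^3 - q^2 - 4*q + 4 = (q - 2)*(q^2 + q - 2) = (q - 2)*(q + 2)*(q - 1)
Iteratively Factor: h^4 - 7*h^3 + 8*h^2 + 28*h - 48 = (h - 2)*(h^3 - 5*h^2 - 2*h + 24) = (h - 2)*(h + 2)*(h^2 - 7*h + 12) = (h - 4)*(h - 2)*(h + 2)*(h - 3)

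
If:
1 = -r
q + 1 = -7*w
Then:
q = -7*w - 1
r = -1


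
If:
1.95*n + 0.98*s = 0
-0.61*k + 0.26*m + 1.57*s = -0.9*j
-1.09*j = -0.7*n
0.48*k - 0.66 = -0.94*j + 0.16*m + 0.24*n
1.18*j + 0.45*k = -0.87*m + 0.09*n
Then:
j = -0.27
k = 1.53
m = -0.47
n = -0.42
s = 0.83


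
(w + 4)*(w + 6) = w^2 + 10*w + 24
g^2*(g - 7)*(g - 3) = g^4 - 10*g^3 + 21*g^2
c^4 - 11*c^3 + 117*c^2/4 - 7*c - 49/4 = (c - 7)*(c - 7/2)*(c - 1)*(c + 1/2)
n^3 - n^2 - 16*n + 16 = (n - 4)*(n - 1)*(n + 4)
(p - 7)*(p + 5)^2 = p^3 + 3*p^2 - 45*p - 175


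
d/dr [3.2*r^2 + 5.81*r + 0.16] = 6.4*r + 5.81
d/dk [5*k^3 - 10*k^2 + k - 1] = 15*k^2 - 20*k + 1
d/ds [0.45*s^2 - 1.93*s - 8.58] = 0.9*s - 1.93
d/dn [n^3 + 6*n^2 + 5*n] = 3*n^2 + 12*n + 5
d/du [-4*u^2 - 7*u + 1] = -8*u - 7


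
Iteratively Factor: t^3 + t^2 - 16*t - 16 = (t + 1)*(t^2 - 16) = (t - 4)*(t + 1)*(t + 4)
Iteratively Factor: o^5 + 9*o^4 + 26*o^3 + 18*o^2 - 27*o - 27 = (o + 3)*(o^4 + 6*o^3 + 8*o^2 - 6*o - 9) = (o + 3)^2*(o^3 + 3*o^2 - o - 3) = (o - 1)*(o + 3)^2*(o^2 + 4*o + 3) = (o - 1)*(o + 1)*(o + 3)^2*(o + 3)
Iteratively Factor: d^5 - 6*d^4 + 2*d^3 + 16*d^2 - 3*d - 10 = (d + 1)*(d^4 - 7*d^3 + 9*d^2 + 7*d - 10) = (d - 2)*(d + 1)*(d^3 - 5*d^2 - d + 5) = (d - 5)*(d - 2)*(d + 1)*(d^2 - 1) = (d - 5)*(d - 2)*(d + 1)^2*(d - 1)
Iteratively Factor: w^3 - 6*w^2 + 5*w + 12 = (w - 4)*(w^2 - 2*w - 3) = (w - 4)*(w + 1)*(w - 3)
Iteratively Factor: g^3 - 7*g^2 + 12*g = (g - 3)*(g^2 - 4*g) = (g - 4)*(g - 3)*(g)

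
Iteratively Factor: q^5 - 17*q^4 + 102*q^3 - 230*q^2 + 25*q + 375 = (q + 1)*(q^4 - 18*q^3 + 120*q^2 - 350*q + 375) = (q - 5)*(q + 1)*(q^3 - 13*q^2 + 55*q - 75) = (q - 5)^2*(q + 1)*(q^2 - 8*q + 15) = (q - 5)^3*(q + 1)*(q - 3)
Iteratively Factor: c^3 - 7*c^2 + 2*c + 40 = (c + 2)*(c^2 - 9*c + 20) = (c - 4)*(c + 2)*(c - 5)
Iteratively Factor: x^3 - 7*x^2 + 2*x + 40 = (x - 4)*(x^2 - 3*x - 10) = (x - 5)*(x - 4)*(x + 2)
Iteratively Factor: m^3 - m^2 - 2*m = (m + 1)*(m^2 - 2*m) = (m - 2)*(m + 1)*(m)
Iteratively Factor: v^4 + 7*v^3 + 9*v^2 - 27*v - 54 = (v + 3)*(v^3 + 4*v^2 - 3*v - 18) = (v - 2)*(v + 3)*(v^2 + 6*v + 9) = (v - 2)*(v + 3)^2*(v + 3)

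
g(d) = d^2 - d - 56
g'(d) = 2*d - 1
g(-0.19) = -55.77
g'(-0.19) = -1.38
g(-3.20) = -42.56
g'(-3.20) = -7.40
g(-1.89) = -50.54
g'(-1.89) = -4.78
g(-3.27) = -42.04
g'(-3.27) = -7.54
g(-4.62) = -30.04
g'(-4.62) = -10.24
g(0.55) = -56.25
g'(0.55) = 0.10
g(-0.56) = -55.13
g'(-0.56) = -2.12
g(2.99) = -50.05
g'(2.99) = 4.98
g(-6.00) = -14.00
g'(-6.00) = -13.00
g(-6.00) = -14.00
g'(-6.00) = -13.00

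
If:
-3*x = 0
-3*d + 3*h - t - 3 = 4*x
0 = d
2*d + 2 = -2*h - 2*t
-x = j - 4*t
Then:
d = 0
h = 1/2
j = -6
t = -3/2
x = 0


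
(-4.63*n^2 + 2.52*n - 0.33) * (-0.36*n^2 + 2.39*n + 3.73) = 1.6668*n^4 - 11.9729*n^3 - 11.1283*n^2 + 8.6109*n - 1.2309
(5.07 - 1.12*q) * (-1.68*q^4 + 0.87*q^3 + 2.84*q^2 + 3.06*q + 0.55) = 1.8816*q^5 - 9.492*q^4 + 1.2301*q^3 + 10.9716*q^2 + 14.8982*q + 2.7885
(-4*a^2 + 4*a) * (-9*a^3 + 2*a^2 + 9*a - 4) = 36*a^5 - 44*a^4 - 28*a^3 + 52*a^2 - 16*a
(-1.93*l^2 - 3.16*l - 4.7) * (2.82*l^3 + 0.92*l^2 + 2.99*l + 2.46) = -5.4426*l^5 - 10.6868*l^4 - 21.9319*l^3 - 18.5202*l^2 - 21.8266*l - 11.562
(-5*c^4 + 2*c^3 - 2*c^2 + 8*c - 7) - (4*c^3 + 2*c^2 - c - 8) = -5*c^4 - 2*c^3 - 4*c^2 + 9*c + 1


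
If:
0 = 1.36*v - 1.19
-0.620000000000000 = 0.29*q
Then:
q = -2.14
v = 0.88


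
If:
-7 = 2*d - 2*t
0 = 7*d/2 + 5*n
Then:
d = t - 7/2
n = 49/20 - 7*t/10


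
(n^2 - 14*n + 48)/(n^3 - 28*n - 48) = (n - 8)/(n^2 + 6*n + 8)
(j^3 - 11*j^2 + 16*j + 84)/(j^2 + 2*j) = j - 13 + 42/j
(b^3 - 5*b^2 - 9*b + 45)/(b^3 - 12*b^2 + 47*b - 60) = (b + 3)/(b - 4)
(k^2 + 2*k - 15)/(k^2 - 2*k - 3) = (k + 5)/(k + 1)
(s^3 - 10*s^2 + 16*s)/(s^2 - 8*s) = s - 2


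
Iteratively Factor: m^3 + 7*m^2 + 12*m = (m)*(m^2 + 7*m + 12) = m*(m + 4)*(m + 3)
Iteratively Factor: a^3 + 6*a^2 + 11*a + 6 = (a + 1)*(a^2 + 5*a + 6) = (a + 1)*(a + 2)*(a + 3)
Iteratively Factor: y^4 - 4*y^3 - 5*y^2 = (y - 5)*(y^3 + y^2) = y*(y - 5)*(y^2 + y) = y*(y - 5)*(y + 1)*(y)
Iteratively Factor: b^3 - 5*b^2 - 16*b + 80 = (b - 4)*(b^2 - b - 20) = (b - 4)*(b + 4)*(b - 5)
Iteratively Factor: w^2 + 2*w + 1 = (w + 1)*(w + 1)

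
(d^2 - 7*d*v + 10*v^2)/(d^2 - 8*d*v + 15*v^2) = (-d + 2*v)/(-d + 3*v)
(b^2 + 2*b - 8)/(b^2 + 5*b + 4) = (b - 2)/(b + 1)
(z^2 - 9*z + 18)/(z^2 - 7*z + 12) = (z - 6)/(z - 4)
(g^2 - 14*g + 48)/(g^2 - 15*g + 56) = (g - 6)/(g - 7)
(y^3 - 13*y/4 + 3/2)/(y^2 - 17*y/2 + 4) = (y^2 + y/2 - 3)/(y - 8)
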